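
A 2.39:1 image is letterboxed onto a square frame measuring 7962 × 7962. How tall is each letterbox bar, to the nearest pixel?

2315 px

2.39:1 (2.390) > square (1.000), so the image fills the width.
Content height = 7962 / 2.390 ≈ 3331.38 px.
Leftover height: 7962 − 3331.38 = 4630.62 px → 2315.31 each side.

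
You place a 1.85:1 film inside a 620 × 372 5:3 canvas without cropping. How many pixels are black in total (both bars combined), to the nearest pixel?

22856 pixels

Since 1.850 > 1.667, the film is width-limited.
Content height = 620 / 1.850 ≈ 335.1351 px.
372 − 335.1351 = 36.8649 px of bars.
Bar area = 36.8649 × 620 ≈ 22856 px.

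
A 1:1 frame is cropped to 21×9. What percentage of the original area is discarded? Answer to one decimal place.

57.1%

The width stays; only height is cut (since 21×9 is wider than 1:1).
(1.000)/(2.333) ≈ 0.429 of the area survives, leaving 57.14% discarded.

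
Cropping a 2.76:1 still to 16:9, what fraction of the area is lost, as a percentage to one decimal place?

16:9 is narrower than 2.76:1, so the crop keeps the full height and trims the width.
Fraction kept = (1.778)/(2.760) ≈ 64.41%, so 35.59% is lost.

35.6%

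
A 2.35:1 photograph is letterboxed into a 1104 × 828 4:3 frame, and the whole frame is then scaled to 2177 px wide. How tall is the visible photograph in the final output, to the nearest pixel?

At 1104×828 the photograph is width-limited, so height = 1104 / 2.350 ≈ 469.79 px.
Resizing to 2177 px wide multiplies everything by 1.9719: 469.79 → 926.38 px.

926 px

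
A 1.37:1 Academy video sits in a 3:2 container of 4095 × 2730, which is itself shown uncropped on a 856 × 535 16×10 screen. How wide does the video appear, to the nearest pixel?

733 px

1.37:1 Academy in 4095×2730: fills the height, so the video is 3740.10 × 2730.00.
Second fit — the 3:2 canvas into 856×535 spans the height: 802.50 × 535.00 (×0.1960 from 4095×2730).
Applying the same ×0.1960: 3740.10 → 732.95.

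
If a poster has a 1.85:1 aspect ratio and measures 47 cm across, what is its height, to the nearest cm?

Height = 47 / 1.850 = 25.41.

25 cm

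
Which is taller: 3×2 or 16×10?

3×2

3×2 = 1.5 and 16×10 = 1.6; 1.6 > 1.5. The smaller width-to-height ratio is the taller frame.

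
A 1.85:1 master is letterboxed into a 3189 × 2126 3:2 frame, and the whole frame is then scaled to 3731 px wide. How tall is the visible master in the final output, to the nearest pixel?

Fitted into 3189×2126, the master spans the width; its height is 3189 / 1.850 ≈ 1723.78 px.
The frame scales by 3731/3189 = 1.1700; 1723.78 × 1.1700 ≈ 2016.76 px.

2017 px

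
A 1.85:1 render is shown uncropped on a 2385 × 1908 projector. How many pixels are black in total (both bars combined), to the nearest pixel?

Since 1.850 > 1.250, the render is width-limited.
The render is 2385 / 1.850 ≈ 1289.1892 px tall.
Leftover height: 1908 − 1289.1892 = 618.8108 px.
Bar area = 618.8108 × 2385 ≈ 1475864 px.

1475864 pixels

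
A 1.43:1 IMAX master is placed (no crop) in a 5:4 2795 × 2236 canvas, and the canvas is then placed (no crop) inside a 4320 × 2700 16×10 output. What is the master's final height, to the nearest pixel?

Inside the 2795×2236 canvas the master is width-limited at 2795.00 × 1954.55.
The 5:4 canvas is height-limited in 4320×2700, giving 3375.00 × 2700.00; scale factor 1.2075.
Applying the same ×1.2075: 1954.55 → 2360.14.

2360 px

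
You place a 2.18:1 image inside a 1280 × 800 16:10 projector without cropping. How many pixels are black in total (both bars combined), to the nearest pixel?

272440 pixels

2.18:1 (2.180) > 16:10 (1.600), so the image fills the width.
Content height = 1280 / 2.180 ≈ 587.1560 px.
800 − 587.1560 = 212.8440 px of bars.
Across the 1280-px span: 212.8440 × 1280 ≈ 272440 px.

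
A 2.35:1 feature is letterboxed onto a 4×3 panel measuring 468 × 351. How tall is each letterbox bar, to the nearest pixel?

76 px

Since 2.350 > 1.333, the feature is width-limited.
The feature is 468 / 2.350 ≈ 199.15 px tall.
Leftover height: 351 − 199.15 = 151.85 px → 75.93 each side.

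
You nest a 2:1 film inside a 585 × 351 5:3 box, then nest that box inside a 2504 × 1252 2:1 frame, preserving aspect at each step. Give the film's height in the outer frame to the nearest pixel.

First fit — 2:1 into 585×351 spans the width: 585.00 × 292.50.
The 5:3 canvas is height-limited in 2504×1252, giving 2086.67 × 1252.00; scale factor 3.5670.
Applying the same ×3.5670: 292.50 → 1043.33.

1043 px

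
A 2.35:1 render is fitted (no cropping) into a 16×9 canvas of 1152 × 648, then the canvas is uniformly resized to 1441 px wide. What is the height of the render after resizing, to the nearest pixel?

613 px

In the 1152×648 frame the render fills the width: height = 1152 / 2.350 ≈ 490.21 px.
Scaling 1152 → 1441 is ×1.2509, so the height becomes 490.21 × 1.2509 ≈ 613.19 px.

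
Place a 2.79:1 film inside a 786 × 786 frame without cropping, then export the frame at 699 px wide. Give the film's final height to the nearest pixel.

251 px

In the 786×786 frame the film fills the width: height = 786 / 2.790 ≈ 281.72 px.
The frame scales by 699/786 = 0.8893; 281.72 × 0.8893 ≈ 250.54 px.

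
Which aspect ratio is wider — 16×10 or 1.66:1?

16×10 = 1.6 and 1.66; 1.66 > 1.6.

1.66:1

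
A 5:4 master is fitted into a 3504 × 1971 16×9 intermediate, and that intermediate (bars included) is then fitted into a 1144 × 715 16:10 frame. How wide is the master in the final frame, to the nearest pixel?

Inside the 3504×1971 canvas the master is height-limited at 2463.75 × 1971.00.
Second fit — the 16×9 canvas into 1144×715 spans the width: 1144.00 × 643.50 (×0.3265 from 3504×1971).
The master scales with it: width 2463.75 × 0.3265 ≈ 804.38.

804 px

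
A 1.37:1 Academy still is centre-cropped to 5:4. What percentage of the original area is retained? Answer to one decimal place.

The height stays; only width is cut (since 5:4 is narrower than 1.37:1 Academy).
Area ratio = (1.250)/(1.370) = 91.24% retained.

91.2%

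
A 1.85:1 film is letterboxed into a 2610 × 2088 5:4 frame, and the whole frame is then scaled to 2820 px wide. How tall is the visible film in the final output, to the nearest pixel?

1524 px

Fitted into 2610×2088, the film spans the width; its height is 2610 / 1.850 ≈ 1410.81 px.
Scaling 2610 → 2820 is ×1.0805, so the height becomes 1410.81 × 1.0805 ≈ 1524.32 px.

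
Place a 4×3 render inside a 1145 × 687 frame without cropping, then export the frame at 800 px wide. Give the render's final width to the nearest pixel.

In the 1145×687 frame the render fills the height: width = 687 × 4/3 ≈ 916.00 px.
Scaling 1145 → 800 is ×0.6987, so the width becomes 916.00 × 0.6987 ≈ 640.00 px.

640 px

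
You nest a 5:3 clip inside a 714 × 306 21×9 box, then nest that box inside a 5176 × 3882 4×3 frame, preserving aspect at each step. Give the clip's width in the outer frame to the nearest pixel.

First fit — 5:3 into 714×306 spans the height: 510.00 × 306.00.
21×9 in 5176×3882: fills the width, so the intermediate becomes 5176.00 × 2218.29 — a scale of ×7.2493.
So the clip's width is 510.00 × 7.2493 ≈ 3697.14.

3697 px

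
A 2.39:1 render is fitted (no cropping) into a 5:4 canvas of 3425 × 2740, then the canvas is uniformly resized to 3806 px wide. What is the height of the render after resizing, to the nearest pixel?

1592 px

At 3425×2740 the render is width-limited, so height = 3425 / 2.390 ≈ 1433.05 px.
Scaling 3425 → 3806 is ×1.1112, so the height becomes 1433.05 × 1.1112 ≈ 1592.47 px.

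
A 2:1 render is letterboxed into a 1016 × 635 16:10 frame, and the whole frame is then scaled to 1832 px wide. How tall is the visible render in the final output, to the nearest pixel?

Fitted into 1016×635, the render spans the width; its height is 1016 × 1/2 ≈ 508.00 px.
The frame scales by 1832/1016 = 1.8031; 508.00 × 1.8031 ≈ 916.00 px.

916 px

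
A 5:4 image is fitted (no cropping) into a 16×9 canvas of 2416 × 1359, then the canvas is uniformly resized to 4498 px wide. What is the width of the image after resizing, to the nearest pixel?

At 2416×1359 the image is height-limited, so width = 1359 × 5/4 ≈ 1698.75 px.
The frame scales by 4498/2416 = 1.8618; 1698.75 × 1.8618 ≈ 3162.66 px.

3163 px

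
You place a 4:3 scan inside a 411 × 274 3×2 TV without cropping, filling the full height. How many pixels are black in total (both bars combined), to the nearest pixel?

12513 pixels

That makes the image 365.3333 px wide (274 × 4/3).
Black = 411 − 365.3333 = 45.6667 px.
That's 45.6667 × 274 ≈ 12513 black pixels.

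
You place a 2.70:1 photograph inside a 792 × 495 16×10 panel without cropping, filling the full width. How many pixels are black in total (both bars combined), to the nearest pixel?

159720 pixels

That makes the image 293.3333 px tall (792 / 2.700).
Black = 495 − 293.3333 = 201.6667 px.
Across the 792-px span: 201.6667 × 792 ≈ 159720 px.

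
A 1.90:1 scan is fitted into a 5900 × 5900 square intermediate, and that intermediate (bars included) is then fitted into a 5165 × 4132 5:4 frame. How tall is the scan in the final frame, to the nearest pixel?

First fit — 1.90:1 into 5900×5900 spans the width: 5900.00 × 3105.26.
square in 5165×4132: fills the height, so the intermediate becomes 4132.00 × 4132.00 — a scale of ×0.7003.
So the scan's height is 3105.26 × 0.7003 ≈ 2174.74.

2175 px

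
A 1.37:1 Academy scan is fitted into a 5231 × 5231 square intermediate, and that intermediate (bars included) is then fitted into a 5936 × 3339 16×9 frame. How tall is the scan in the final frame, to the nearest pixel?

1.37:1 Academy in 5231×5231: fills the width, so the scan is 5231.00 × 3818.25.
Second fit — the square canvas into 5936×3339 spans the height: 3339.00 × 3339.00 (×0.6383 from 5231×5231).
Applying the same ×0.6383: 3818.25 → 2437.23.

2437 px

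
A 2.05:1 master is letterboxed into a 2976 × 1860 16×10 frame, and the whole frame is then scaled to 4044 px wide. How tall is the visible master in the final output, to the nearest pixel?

Fitted into 2976×1860, the master spans the width; its height is 2976 / 2.050 ≈ 1451.71 px.
Resizing to 4044 px wide multiplies everything by 1.3589: 1451.71 → 1972.68 px.

1973 px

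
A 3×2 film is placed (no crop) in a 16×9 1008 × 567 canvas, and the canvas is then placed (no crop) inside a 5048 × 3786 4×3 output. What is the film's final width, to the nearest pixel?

4259 px

Inside the 1008×567 canvas the film is height-limited at 850.50 × 567.00.
Second fit — the 16×9 canvas into 5048×3786 spans the width: 5048.00 × 2839.50 (×5.0079 from 1008×567).
So the film's width is 850.50 × 5.0079 ≈ 4259.25.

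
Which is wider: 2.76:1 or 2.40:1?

2.76:1

2.76 and 2.4; 2.76 > 2.4.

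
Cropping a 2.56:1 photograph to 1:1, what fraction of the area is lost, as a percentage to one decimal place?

The height stays; only width is cut (since 1:1 is narrower than 2.56:1).
(1.000)/(2.560) ≈ 0.391 of the area survives, leaving 60.94% discarded.

60.9%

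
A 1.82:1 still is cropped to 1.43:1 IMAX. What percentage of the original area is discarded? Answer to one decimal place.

Going from 1.82:1 to 1.43:1 IMAX means cutting width while keeping height.
Area ratio = (1.430)/(1.820) = 78.57%; the remaining 21.43% is cropped out.

21.4%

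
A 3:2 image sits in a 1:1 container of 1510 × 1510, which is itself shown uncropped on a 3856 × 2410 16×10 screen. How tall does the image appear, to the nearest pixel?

1607 px

Inside the 1510×1510 canvas the image is width-limited at 1510.00 × 1006.67.
Second fit — the 1:1 canvas into 3856×2410 spans the height: 2410.00 × 2410.00 (×1.5960 from 1510×1510).
The image scales with it: height 1006.67 × 1.5960 ≈ 1606.67.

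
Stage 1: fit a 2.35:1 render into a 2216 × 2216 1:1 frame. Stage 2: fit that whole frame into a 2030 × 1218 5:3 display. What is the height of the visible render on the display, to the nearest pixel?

2.35:1 in 2216×2216: fills the width, so the render is 2216.00 × 942.98.
The 1:1 canvas is height-limited in 2030×1218, giving 1218.00 × 1218.00; scale factor 0.5496.
The render scales with it: height 942.98 × 0.5496 ≈ 518.30.

518 px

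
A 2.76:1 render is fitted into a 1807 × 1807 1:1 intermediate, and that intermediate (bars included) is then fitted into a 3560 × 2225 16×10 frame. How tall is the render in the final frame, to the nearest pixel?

806 px

2.76:1 in 1807×1807: fills the width, so the render is 1807.00 × 654.71.
Second fit — the 1:1 canvas into 3560×2225 spans the height: 2225.00 × 2225.00 (×1.2313 from 1807×1807).
So the render's height is 654.71 × 1.2313 ≈ 806.16.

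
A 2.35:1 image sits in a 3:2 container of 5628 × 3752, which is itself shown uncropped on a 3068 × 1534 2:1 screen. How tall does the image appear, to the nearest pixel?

979 px

First fit — 2.35:1 into 5628×3752 spans the width: 5628.00 × 2394.89.
Second fit — the 3:2 canvas into 3068×1534 spans the height: 2301.00 × 1534.00 (×0.4088 from 5628×3752).
So the image's height is 2394.89 × 0.4088 ≈ 979.15.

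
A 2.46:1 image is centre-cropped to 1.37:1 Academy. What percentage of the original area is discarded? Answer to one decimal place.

The height stays; only width is cut (since 1.37:1 Academy is narrower than 2.46:1).
Fraction kept = (1.370)/(2.460) ≈ 55.69%, so 44.31% is lost.

44.3%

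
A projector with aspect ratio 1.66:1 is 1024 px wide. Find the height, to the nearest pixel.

At 1.66:1, 1024 / 1.660 ≈ 616.87.

617 px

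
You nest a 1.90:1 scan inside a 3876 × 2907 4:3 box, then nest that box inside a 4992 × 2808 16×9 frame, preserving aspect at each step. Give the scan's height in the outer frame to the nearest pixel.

1971 px

1.90:1 in 3876×2907: fills the width, so the scan is 3876.00 × 2040.00.
The 4:3 canvas is height-limited in 4992×2808, giving 3744.00 × 2808.00; scale factor 0.9659.
Applying the same ×0.9659: 2040.00 → 1970.53.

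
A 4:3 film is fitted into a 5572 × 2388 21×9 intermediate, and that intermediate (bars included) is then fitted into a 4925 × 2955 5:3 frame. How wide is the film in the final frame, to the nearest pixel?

2814 px

Inside the 5572×2388 canvas the film is height-limited at 3184.00 × 2388.00.
The 21×9 canvas is width-limited in 4925×2955, giving 4925.00 × 2110.71; scale factor 0.8839.
So the film's width is 3184.00 × 0.8839 ≈ 2814.29.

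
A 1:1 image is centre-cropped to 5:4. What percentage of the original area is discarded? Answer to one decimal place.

20.0%

The width stays; only height is cut (since 5:4 is wider than 1:1).
Area ratio = (1.000)/(1.250) = 80.00%; the remaining 20.00% is cropped out.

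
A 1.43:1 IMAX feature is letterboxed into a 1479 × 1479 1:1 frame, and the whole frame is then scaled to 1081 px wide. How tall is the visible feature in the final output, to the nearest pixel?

In the 1479×1479 frame the feature fills the width: height = 1479 / 1.430 ≈ 1034.27 px.
Scaling 1479 → 1081 is ×0.7309, so the height becomes 1034.27 × 0.7309 ≈ 755.94 px.

756 px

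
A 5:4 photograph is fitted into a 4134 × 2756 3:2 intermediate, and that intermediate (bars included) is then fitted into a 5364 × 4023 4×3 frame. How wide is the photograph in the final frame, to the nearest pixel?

5:4 in 4134×2756: fills the height, so the photograph is 3445.00 × 2756.00.
Second fit — the 3:2 canvas into 5364×4023 spans the width: 5364.00 × 3576.00 (×1.2975 from 4134×2756).
The photograph scales with it: width 3445.00 × 1.2975 ≈ 4470.00.

4470 px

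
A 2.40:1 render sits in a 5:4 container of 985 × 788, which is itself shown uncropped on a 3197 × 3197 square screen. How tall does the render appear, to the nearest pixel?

Inside the 985×788 canvas the render is width-limited at 985.00 × 410.42.
The 5:4 canvas is width-limited in 3197×3197, giving 3197.00 × 2557.60; scale factor 3.2457.
Applying the same ×3.2457: 410.42 → 1332.08.

1332 px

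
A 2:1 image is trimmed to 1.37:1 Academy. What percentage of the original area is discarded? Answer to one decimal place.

31.5%

Going from 2:1 to 1.37:1 Academy means cutting width while keeping height.
(1.370)/(2.000) ≈ 0.685 of the area survives, leaving 31.50% discarded.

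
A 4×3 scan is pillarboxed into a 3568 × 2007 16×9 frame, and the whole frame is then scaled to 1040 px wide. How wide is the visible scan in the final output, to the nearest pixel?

780 px

Fitted into 3568×2007, the scan spans the height; its width is 2007 × 4/3 ≈ 2676.00 px.
The frame scales by 1040/3568 = 0.2915; 2676.00 × 0.2915 ≈ 780.00 px.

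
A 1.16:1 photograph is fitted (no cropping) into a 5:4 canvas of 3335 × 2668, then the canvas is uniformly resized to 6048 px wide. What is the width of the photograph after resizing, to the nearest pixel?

In the 3335×2668 frame the photograph fills the height: width = 2668 × 1.160 ≈ 3094.88 px.
Resizing to 6048 px wide multiplies everything by 1.8135: 3094.88 → 5612.54 px.

5613 px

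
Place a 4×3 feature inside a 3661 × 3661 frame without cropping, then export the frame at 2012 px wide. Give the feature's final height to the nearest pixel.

1509 px

In the 3661×3661 frame the feature fills the width: height = 3661 × 3/4 ≈ 2745.75 px.
Scaling 3661 → 2012 is ×0.5496, so the height becomes 2745.75 × 0.5496 ≈ 1509.00 px.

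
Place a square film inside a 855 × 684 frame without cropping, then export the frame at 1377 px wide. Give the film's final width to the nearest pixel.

Fitted into 855×684, the film spans the height; its width is 684 × 1/1 ≈ 684.00 px.
Resizing to 1377 px wide multiplies everything by 1.6105: 684.00 → 1101.60 px.

1102 px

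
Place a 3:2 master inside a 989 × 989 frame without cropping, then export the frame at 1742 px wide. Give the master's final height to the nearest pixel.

Fitted into 989×989, the master spans the width; its height is 989 × 2/3 ≈ 659.33 px.
Scaling 989 → 1742 is ×1.7614, so the height becomes 659.33 × 1.7614 ≈ 1161.33 px.

1161 px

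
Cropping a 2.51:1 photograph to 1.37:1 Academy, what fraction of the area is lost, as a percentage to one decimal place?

45.4%

Going from 2.51:1 to 1.37:1 Academy means cutting width while keeping height.
(1.370)/(2.510) ≈ 0.546 of the area survives, leaving 45.42% discarded.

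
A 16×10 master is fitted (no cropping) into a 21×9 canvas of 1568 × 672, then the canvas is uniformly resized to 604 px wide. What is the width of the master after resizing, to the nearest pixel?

414 px

In the 1568×672 frame the master fills the height: width = 672 × 16/10 ≈ 1075.20 px.
Resizing to 604 px wide multiplies everything by 0.3852: 1075.20 → 414.17 px.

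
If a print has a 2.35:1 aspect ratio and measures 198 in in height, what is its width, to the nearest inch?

465 in

At 2.35:1, 198 × 2.350 ≈ 465.30.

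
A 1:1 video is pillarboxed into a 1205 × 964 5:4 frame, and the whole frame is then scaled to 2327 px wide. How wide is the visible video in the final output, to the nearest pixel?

1862 px

At 1205×964 the video is height-limited, so width = 964 × 1/1 ≈ 964.00 px.
Resizing to 2327 px wide multiplies everything by 1.9311: 964.00 → 1861.60 px.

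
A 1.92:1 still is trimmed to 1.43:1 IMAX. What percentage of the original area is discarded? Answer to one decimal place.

25.5%

The height stays; only width is cut (since 1.43:1 IMAX is narrower than 1.92:1).
(1.430)/(1.920) ≈ 0.745 of the area survives, leaving 25.52% discarded.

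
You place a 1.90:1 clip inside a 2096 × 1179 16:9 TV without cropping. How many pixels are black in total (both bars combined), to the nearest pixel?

158965 pixels

Since 1.900 > 1.778, the clip is width-limited.
The clip is 2096 / 1.900 ≈ 1103.1579 px tall.
Leftover height: 1179 − 1103.1579 = 75.8421 px.
That's 75.8421 × 2096 ≈ 158965 black pixels.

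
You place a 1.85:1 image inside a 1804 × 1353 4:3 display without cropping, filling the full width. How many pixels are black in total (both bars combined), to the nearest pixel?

Content height = 1804 / 1.850 ≈ 975.1351 px.
1353 − 975.1351 = 377.8649 px of bars.
That's 377.8649 × 1804 ≈ 681668 black pixels.

681668 pixels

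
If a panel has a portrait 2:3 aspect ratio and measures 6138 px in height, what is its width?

Width = 6138·2/3 = 4092.

4092 px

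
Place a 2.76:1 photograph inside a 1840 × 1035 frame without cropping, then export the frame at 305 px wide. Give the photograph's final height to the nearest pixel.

111 px

Fitted into 1840×1035, the photograph spans the width; its height is 1840 / 2.760 ≈ 666.67 px.
The frame scales by 305/1840 = 0.1658; 666.67 × 0.1658 ≈ 110.51 px.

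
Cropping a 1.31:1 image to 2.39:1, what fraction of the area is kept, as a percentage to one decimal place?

Going from 1.31:1 to 2.39:1 means cutting height while keeping width.
Area ratio = (1.310)/(2.390) = 54.81% retained.

54.8%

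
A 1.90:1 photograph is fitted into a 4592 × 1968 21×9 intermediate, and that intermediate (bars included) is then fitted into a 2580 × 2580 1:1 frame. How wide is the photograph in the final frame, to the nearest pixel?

First fit — 1.90:1 into 4592×1968 spans the height: 3739.20 × 1968.00.
The 21×9 canvas is width-limited in 2580×2580, giving 2580.00 × 1105.71; scale factor 0.5618.
The photograph scales with it: width 3739.20 × 0.5618 ≈ 2100.86.

2101 px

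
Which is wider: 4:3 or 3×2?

4:3 = 1.333 and 3×2 = 1.5; 1.5 > 1.333.

3×2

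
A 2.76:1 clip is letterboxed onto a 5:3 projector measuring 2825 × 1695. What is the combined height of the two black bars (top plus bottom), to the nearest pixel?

671 px

2.76:1 is wider than 5:3, so it spans the full width.
The clip is 2825 / 2.760 ≈ 1023.55 px tall.
1695 − 1023.55 = 671.45 px of bars.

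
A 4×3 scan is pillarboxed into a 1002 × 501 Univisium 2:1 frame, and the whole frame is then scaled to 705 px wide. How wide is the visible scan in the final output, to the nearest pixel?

470 px

In the 1002×501 frame the scan fills the height: width = 501 × 4/3 ≈ 668.00 px.
The frame scales by 705/1002 = 0.7036; 668.00 × 0.7036 ≈ 470.00 px.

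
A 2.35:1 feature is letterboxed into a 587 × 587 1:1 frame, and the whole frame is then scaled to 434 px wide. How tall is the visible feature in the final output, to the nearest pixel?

185 px

At 587×587 the feature is width-limited, so height = 587 / 2.350 ≈ 249.79 px.
The frame scales by 434/587 = 0.7394; 249.79 × 0.7394 ≈ 184.68 px.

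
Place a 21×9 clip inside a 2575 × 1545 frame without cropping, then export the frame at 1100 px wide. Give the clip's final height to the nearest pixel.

At 2575×1545 the clip is width-limited, so height = 2575 × 9/21 ≈ 1103.57 px.
Resizing to 1100 px wide multiplies everything by 0.4272: 1103.57 → 471.43 px.

471 px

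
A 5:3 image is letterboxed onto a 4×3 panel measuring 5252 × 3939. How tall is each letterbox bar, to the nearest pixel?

5:3 is wider than 4×3, so it spans the full width.
That makes the image 3151.20 px tall (5252 × 3/5).
3939 − 3151.20 = 787.80 px of bars (393.90 each).

394 px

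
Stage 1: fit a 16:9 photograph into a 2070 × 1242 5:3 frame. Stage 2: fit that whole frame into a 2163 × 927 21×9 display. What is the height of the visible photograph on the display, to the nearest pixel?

16:9 in 2070×1242: fills the width, so the photograph is 2070.00 × 1164.38.
5:3 in 2163×927: fills the height, so the intermediate becomes 1545.00 × 927.00 — a scale of ×0.7464.
Applying the same ×0.7464: 1164.38 → 869.06.

869 px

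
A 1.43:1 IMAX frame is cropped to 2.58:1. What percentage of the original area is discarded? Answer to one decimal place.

The width stays; only height is cut (since 2.58:1 is wider than 1.43:1 IMAX).
Fraction kept = (1.430)/(2.580) ≈ 55.43%, so 44.57% is lost.

44.6%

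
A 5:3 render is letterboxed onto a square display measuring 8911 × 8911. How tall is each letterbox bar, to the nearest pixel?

1782 px

5:3 (1.667) > square (1.000), so the render fills the width.
Content height = 8911 × 3/5 ≈ 5346.60 px.
Leftover height: 8911 − 5346.60 = 3564.40 px → 1782.20 each side.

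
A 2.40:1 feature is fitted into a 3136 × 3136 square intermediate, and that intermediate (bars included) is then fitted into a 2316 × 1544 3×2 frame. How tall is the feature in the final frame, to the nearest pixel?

643 px

First fit — 2.40:1 into 3136×3136 spans the width: 3136.00 × 1306.67.
square in 2316×1544: fills the height, so the intermediate becomes 1544.00 × 1544.00 — a scale of ×0.4923.
So the feature's height is 1306.67 × 0.4923 ≈ 643.33.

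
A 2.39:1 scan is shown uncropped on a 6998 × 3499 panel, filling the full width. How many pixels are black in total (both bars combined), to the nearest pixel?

That makes the image 2928.0335 px tall (6998 / 2.390).
3499 − 2928.0335 = 570.9665 px of bars.
Bar area = 570.9665 × 6998 ≈ 3995624 px.

3995624 pixels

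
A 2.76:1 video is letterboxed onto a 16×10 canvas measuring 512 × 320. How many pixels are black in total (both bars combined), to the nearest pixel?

68860 pixels

2.76:1 is wider than 16×10, so it spans the full width.
The video is 512 / 2.760 ≈ 185.5072 px tall.
Leftover height: 320 − 185.5072 = 134.4928 px.
That's 134.4928 × 512 ≈ 68860 black pixels.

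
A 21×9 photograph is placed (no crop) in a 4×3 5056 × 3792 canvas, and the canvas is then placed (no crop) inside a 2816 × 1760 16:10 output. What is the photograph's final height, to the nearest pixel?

21×9 in 5056×3792: fills the width, so the photograph is 5056.00 × 2166.86.
The 4×3 canvas is height-limited in 2816×1760, giving 2346.67 × 1760.00; scale factor 0.4641.
The photograph scales with it: height 2166.86 × 0.4641 ≈ 1005.71.

1006 px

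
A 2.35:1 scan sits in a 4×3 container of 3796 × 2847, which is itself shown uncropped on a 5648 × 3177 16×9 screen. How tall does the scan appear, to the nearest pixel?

Inside the 3796×2847 canvas the scan is width-limited at 3796.00 × 1615.32.
4×3 in 5648×3177: fills the height, so the intermediate becomes 4236.00 × 3177.00 — a scale of ×1.1159.
Applying the same ×1.1159: 1615.32 → 1802.55.

1803 px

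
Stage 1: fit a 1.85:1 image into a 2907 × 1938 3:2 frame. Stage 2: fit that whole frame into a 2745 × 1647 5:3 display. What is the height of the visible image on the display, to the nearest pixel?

1335 px

Inside the 2907×1938 canvas the image is width-limited at 2907.00 × 1571.35.
The 3:2 canvas is height-limited in 2745×1647, giving 2470.50 × 1647.00; scale factor 0.8498.
The image scales with it: height 1571.35 × 0.8498 ≈ 1335.41.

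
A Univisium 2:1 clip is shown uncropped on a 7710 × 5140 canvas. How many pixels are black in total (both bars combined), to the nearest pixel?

Since 2.000 > 1.500, the clip is width-limited.
Content height = 7710 × 1/2 ≈ 3855.0000 px.
5140 − 3855.0000 = 1285.0000 px of bars.
Bar area = 1285.0000 × 7710 ≈ 9907350 px.

9907350 pixels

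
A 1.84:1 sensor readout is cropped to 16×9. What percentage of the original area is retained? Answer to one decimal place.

96.6%

The height stays; only width is cut (since 16×9 is narrower than 1.84:1).
Area ratio = (1.778)/(1.840) = 96.62% retained.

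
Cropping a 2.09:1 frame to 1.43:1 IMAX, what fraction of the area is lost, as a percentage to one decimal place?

Going from 2.09:1 to 1.43:1 IMAX means cutting width while keeping height.
Area ratio = (1.430)/(2.090) = 68.42%; the remaining 31.58% is cropped out.

31.6%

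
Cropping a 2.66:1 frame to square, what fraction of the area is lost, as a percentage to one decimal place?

62.4%

square is narrower than 2.66:1, so the crop keeps the full height and trims the width.
Fraction kept = (1.000)/(2.660) ≈ 37.59%, so 62.41% is lost.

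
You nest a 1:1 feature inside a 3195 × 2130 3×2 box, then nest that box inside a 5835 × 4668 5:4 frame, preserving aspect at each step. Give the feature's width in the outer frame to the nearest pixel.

3890 px

1:1 in 3195×2130: fills the height, so the feature is 2130.00 × 2130.00.
Second fit — the 3×2 canvas into 5835×4668 spans the width: 5835.00 × 3890.00 (×1.8263 from 3195×2130).
The feature scales with it: width 2130.00 × 1.8263 ≈ 3890.00.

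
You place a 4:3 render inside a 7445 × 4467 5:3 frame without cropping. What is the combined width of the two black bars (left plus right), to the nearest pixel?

Since 1.333 < 1.667, the render is height-limited.
That makes the image 5956.00 px wide (4467 × 4/3).
Leftover width: 7445 − 5956.00 = 1489.00 px.

1489 px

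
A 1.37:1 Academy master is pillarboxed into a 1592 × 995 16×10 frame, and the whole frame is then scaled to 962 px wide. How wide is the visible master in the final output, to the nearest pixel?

824 px

At 1592×995 the master is height-limited, so width = 995 × 1.370 ≈ 1363.15 px.
Scaling 1592 → 962 is ×0.6043, so the width becomes 1363.15 × 0.6043 ≈ 823.71 px.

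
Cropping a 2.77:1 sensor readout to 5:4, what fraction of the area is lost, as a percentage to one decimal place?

54.9%

5:4 is narrower than 2.77:1, so the crop keeps the full height and trims the width.
Area ratio = (1.250)/(2.770) = 45.13%; the remaining 54.87% is cropped out.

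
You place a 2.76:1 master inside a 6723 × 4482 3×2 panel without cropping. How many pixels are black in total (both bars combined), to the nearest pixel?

13756135 pixels

Since 2.760 > 1.500, the master is width-limited.
The master is 6723 / 2.760 ≈ 2435.8696 px tall.
Leftover height: 4482 − 2435.8696 = 2046.1304 px.
Across the 6723-px span: 2046.1304 × 6723 ≈ 13756135 px.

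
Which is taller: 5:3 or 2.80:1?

5:3

5:3 = 1.667 and 2.8; 2.8 > 1.667. The smaller width-to-height ratio is the taller frame.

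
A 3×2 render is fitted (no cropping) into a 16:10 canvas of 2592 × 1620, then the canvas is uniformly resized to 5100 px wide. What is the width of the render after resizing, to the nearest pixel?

At 2592×1620 the render is height-limited, so width = 1620 × 3/2 ≈ 2430.00 px.
Resizing to 5100 px wide multiplies everything by 1.9676: 2430.00 → 4781.25 px.

4781 px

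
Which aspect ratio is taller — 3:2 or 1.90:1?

3:2 = 1.5 and 1.9; 1.9 > 1.5. The smaller width-to-height ratio is the taller frame.

3:2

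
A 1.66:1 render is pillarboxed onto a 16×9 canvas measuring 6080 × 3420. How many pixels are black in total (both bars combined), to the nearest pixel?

1.66:1 is narrower than 16×9, so it spans the full height.
The render is 3420 × 1.660 ≈ 5677.2000 px wide.
6080 − 5677.2000 = 402.8000 px of bars.
That's 402.8000 × 3420 ≈ 1377576 black pixels.

1377576 pixels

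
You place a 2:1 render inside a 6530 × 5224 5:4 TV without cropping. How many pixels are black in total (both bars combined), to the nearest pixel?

Since 2.000 > 1.250, the render is width-limited.
That makes the image 3265.0000 px tall (6530 × 1/2).
Leftover height: 5224 − 3265.0000 = 1959.0000 px.
That's 1959.0000 × 6530 ≈ 12792270 black pixels.

12792270 pixels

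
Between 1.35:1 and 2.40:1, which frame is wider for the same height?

2.40:1

1.35 and 2.4; 2.4 > 1.35.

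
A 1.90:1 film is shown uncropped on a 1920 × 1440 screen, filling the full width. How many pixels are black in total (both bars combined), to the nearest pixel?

824589 pixels

The film is 1920 / 1.900 ≈ 1010.5263 px tall.
Black = 1440 − 1010.5263 = 429.4737 px.
Across the 1920-px span: 429.4737 × 1920 ≈ 824589 px.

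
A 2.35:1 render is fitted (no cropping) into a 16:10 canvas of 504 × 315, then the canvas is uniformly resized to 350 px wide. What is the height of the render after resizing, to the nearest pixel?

149 px

Fitted into 504×315, the render spans the width; its height is 504 / 2.350 ≈ 214.47 px.
The frame scales by 350/504 = 0.6944; 214.47 × 0.6944 ≈ 148.94 px.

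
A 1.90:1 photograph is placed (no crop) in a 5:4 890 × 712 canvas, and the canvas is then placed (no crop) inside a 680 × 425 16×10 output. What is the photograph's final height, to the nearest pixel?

Inside the 890×712 canvas the photograph is width-limited at 890.00 × 468.42.
Second fit — the 5:4 canvas into 680×425 spans the height: 531.25 × 425.00 (×0.5969 from 890×712).
Applying the same ×0.5969: 468.42 → 279.61.

280 px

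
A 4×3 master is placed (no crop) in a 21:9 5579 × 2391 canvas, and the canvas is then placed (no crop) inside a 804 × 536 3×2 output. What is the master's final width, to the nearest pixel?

Inside the 5579×2391 canvas the master is height-limited at 3188.00 × 2391.00.
21:9 in 804×536: fills the width, so the intermediate becomes 804.00 × 344.57 — a scale of ×0.1441.
The master scales with it: width 3188.00 × 0.1441 ≈ 459.43.

459 px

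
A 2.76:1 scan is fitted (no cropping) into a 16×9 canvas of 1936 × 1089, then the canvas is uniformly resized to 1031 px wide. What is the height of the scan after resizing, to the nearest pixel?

Fitted into 1936×1089, the scan spans the width; its height is 1936 / 2.760 ≈ 701.45 px.
Scaling 1936 → 1031 is ×0.5325, so the height becomes 701.45 × 0.5325 ≈ 373.55 px.

374 px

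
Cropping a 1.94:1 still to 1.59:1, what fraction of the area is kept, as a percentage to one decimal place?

82.0%

Going from 1.94:1 to 1.59:1 means cutting width while keeping height.
Area ratio = (1.590)/(1.940) = 81.96% retained.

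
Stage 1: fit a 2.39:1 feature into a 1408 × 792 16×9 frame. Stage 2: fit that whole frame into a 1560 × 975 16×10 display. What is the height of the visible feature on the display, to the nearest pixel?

653 px

2.39:1 in 1408×792: fills the width, so the feature is 1408.00 × 589.12.
The 16×9 canvas is width-limited in 1560×975, giving 1560.00 × 877.50; scale factor 1.1080.
The feature scales with it: height 589.12 × 1.1080 ≈ 652.72.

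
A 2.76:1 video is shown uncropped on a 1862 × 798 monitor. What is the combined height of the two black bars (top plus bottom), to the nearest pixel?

123 px

2.76:1 is wider than 21:9, so it spans the full width.
That makes the image 674.64 px tall (1862 / 2.760).
798 − 674.64 = 123.36 px of bars.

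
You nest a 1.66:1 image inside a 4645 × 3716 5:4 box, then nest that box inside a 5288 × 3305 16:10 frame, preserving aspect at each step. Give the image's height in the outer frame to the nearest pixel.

2489 px

Inside the 4645×3716 canvas the image is width-limited at 4645.00 × 2798.19.
The 5:4 canvas is height-limited in 5288×3305, giving 4131.25 × 3305.00; scale factor 0.8894.
So the image's height is 2798.19 × 0.8894 ≈ 2488.70.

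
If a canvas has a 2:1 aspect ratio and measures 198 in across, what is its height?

99 in

At 2:1, 198 × 1/2 ≈ 99.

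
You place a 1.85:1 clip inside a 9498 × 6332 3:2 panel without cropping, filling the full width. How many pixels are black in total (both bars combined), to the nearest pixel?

The clip is 9498 / 1.850 ≈ 5134.0541 px tall.
Leftover height: 6332 − 5134.0541 = 1197.9459 px.
Bar area = 1197.9459 × 9498 ≈ 11378091 px.

11378091 pixels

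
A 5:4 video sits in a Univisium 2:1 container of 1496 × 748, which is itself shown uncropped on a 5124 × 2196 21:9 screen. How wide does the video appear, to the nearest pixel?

Inside the 1496×748 canvas the video is height-limited at 935.00 × 748.00.
Second fit — the Univisium 2:1 canvas into 5124×2196 spans the height: 4392.00 × 2196.00 (×2.9358 from 1496×748).
The video scales with it: width 935.00 × 2.9358 ≈ 2745.00.

2745 px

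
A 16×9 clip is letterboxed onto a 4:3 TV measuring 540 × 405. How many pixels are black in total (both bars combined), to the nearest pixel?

16×9 (1.778) > 4:3 (1.333), so the clip fills the width.
Content height = 540 × 9/16 ≈ 303.7500 px.
Black = 405 − 303.7500 = 101.2500 px.
That's 101.2500 × 540 ≈ 54675 black pixels.

54675 pixels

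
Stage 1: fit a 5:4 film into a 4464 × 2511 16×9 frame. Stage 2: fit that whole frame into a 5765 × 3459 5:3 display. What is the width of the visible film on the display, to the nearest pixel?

Inside the 4464×2511 canvas the film is height-limited at 3138.75 × 2511.00.
16×9 in 5765×3459: fills the width, so the intermediate becomes 5765.00 × 3242.81 — a scale of ×1.2914.
Applying the same ×1.2914: 3138.75 → 4053.52.

4054 px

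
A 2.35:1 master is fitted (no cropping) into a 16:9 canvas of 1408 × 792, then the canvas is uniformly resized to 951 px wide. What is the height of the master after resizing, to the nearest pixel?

405 px

Fitted into 1408×792, the master spans the width; its height is 1408 / 2.350 ≈ 599.15 px.
The frame scales by 951/1408 = 0.6754; 599.15 × 0.6754 ≈ 404.68 px.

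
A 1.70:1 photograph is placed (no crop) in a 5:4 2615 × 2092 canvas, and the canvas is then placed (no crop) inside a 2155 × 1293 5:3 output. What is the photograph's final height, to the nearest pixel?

Inside the 2615×2092 canvas the photograph is width-limited at 2615.00 × 1538.24.
The 5:4 canvas is height-limited in 2155×1293, giving 1616.25 × 1293.00; scale factor 0.6181.
The photograph scales with it: height 1538.24 × 0.6181 ≈ 950.74.

951 px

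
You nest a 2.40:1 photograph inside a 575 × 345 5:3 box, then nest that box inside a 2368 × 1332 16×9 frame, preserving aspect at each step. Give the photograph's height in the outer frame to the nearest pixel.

Inside the 575×345 canvas the photograph is width-limited at 575.00 × 239.58.
The 5:3 canvas is height-limited in 2368×1332, giving 2220.00 × 1332.00; scale factor 3.8609.
So the photograph's height is 239.58 × 3.8609 ≈ 925.00.

925 px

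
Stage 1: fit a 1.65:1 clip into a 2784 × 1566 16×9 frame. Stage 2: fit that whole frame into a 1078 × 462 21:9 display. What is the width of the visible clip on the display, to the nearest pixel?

Inside the 2784×1566 canvas the clip is height-limited at 2583.90 × 1566.00.
The 16×9 canvas is height-limited in 1078×462, giving 821.33 × 462.00; scale factor 0.2950.
Applying the same ×0.2950: 2583.90 → 762.30.

762 px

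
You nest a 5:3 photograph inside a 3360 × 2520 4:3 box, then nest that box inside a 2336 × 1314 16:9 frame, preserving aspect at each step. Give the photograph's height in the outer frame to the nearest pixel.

1051 px

Inside the 3360×2520 canvas the photograph is width-limited at 3360.00 × 2016.00.
Second fit — the 4:3 canvas into 2336×1314 spans the height: 1752.00 × 1314.00 (×0.5214 from 3360×2520).
The photograph scales with it: height 2016.00 × 0.5214 ≈ 1051.20.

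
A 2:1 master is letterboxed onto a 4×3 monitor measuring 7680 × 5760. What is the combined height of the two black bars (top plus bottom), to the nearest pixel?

1920 px

2:1 (2.000) > 4×3 (1.333), so the master fills the width.
Content height = 7680 × 1/2 ≈ 3840.00 px.
Leftover height: 5760 − 3840.00 = 1920.00 px.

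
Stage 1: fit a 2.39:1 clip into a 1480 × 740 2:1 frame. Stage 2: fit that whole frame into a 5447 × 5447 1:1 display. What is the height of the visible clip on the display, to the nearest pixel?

Inside the 1480×740 canvas the clip is width-limited at 1480.00 × 619.25.
The 2:1 canvas is width-limited in 5447×5447, giving 5447.00 × 2723.50; scale factor 3.6804.
Applying the same ×3.6804: 619.25 → 2279.08.

2279 px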